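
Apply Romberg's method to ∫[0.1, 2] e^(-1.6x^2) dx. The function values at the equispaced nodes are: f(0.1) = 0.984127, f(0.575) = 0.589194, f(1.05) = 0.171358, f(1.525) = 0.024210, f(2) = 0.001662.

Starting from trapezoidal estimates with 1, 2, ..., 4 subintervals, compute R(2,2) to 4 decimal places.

0.6035

R(0,0) (trapezoid, 1 panel, h=1.9000): 0.936500
R(1,0) (trapezoid, 2 panels, h=0.9500): 0.631040
R(2,0) (trapezoid, 4 panels, h=0.4750): 0.606887
R(1,1) = 0.631040 + (0.631040 − 0.936500)/3 = 0.529220
R(2,1) = 0.606887 + (0.606887 − 0.631040)/3 = 0.598836
R(2,2) = 0.598836 + (0.598836 − 0.529220)/15 = 0.603477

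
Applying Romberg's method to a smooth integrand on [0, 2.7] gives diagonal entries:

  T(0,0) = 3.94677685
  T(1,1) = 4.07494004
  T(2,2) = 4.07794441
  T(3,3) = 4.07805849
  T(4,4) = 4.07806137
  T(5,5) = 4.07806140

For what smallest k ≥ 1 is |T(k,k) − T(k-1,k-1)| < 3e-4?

|T(1,1) − T(0,0)| = 0.12816319 ≥ 3e-4
|T(2,2) − T(1,1)| = 0.00300437 ≥ 3e-4
|T(3,3) − T(2,2)| = 0.00011408 < 3e-4

k = 3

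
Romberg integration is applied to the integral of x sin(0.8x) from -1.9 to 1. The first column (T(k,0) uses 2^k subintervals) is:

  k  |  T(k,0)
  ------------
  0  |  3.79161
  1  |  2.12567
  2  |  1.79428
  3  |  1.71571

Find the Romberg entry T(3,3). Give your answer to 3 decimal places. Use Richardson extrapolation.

1.690

Richardson extrapolation on the trapezoidal column (denominator 4−1=3):
T(1,1) = (4·2.12567 − 3.79161) / 3 = 1.57036
T(2,1) = (4·1.79428 − 2.12567) / 3 = 1.68382
T(3,1) = 1.71571 + (1.71571 − 1.79428)/3 = 1.68952
T(2,2) = 1.68382 + (1.68382 − 1.57036)/15 = 1.69138
T(3,2) = (16·1.68952 − 1.68382) / 15 = 1.68990
T(3,3) = (64·1.68990 − 1.69138) / 63 = 1.68988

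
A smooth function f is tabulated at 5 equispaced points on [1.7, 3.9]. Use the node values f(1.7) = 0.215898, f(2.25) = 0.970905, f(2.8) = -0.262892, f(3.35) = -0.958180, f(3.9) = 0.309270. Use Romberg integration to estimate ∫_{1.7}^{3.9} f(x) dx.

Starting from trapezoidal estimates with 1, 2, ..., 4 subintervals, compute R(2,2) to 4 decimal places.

R(0,0) (trapezoid, 1 panel, h=2.2000): 0.577685
R(1,0) (trapezoid, 2 panels, h=1.1000): -0.000339
R(2,0) (trapezoid, 4 panels, h=0.5500): 0.006829
R(1,1) = -0.000339 + (-0.000339 − 0.577685)/3 = -0.193014
R(2,1) = 0.006829 + (0.006829 − (-0.000339))/3 = 0.009218
R(2,2) = 0.009218 + (0.009218 − (-0.193014))/15 = 0.022700

0.0227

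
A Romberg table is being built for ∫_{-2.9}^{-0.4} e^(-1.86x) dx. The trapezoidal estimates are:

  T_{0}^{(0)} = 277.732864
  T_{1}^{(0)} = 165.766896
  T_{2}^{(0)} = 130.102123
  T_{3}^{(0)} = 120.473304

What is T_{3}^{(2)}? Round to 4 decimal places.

T_{2}^{(1)} = 130.102123 + (130.102123 − 165.766896)/3 = 118.213865
T_{3}^{(1)} = 120.473304 + (120.473304 − 130.102123)/3 = 117.263698
T_{3}^{(2)} = 117.263698 + (117.263698 − 118.213865)/15 = 117.200354

117.2004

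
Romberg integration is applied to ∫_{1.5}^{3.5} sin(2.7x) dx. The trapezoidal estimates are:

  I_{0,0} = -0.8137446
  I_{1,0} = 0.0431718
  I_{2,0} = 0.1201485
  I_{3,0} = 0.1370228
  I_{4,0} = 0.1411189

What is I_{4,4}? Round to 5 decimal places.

Richardson extrapolation on the trapezoidal column (denominator 4−1=3):
I_{1,1} = (4·0.0431718 − (-0.8137446)) / 3 = 0.3288106
I_{2,1} = (4·0.1201485 − 0.0431718) / 3 = 0.1458074
I_{3,1} = 0.1370228 + (0.1370228 − 0.1201485)/3 = 0.1426476
I_{4,1} = (4·0.1411189 − 0.1370228) / 3 = 0.1424843
I_{2,2} = (16·0.1458074 − 0.3288106) / 15 = 0.1336072
I_{3,2} = 0.1426476 + (0.1426476 − 0.1458074)/15 = 0.1424369
I_{4,2} = (16·0.1424843 − 0.1426476) / 15 = 0.1424734
I_{3,3} = (64·0.1424369 − 0.1336072) / 63 = 0.1425771
I_{4,3} = 0.1424734 + (0.1424734 − 0.1424369)/63 = 0.1424740
I_{4,4} = (256·0.1424740 − 0.1425771) / 255 = 0.1424736
(Column j=1 coincides with Simpson's rule on the same nodes.)

0.14247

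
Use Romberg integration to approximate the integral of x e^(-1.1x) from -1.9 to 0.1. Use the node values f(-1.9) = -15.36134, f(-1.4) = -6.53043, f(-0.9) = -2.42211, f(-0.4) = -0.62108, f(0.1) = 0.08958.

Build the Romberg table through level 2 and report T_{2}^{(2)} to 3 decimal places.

-8.107

T_{0}^{(0)} (trapezoid, 1 panel, h=2.0000): -15.27176
T_{1}^{(0)} (trapezoid, 2 panels, h=1.0000): -10.05799
T_{2}^{(0)} (trapezoid, 4 panels, h=0.5000): -8.60475
T_{1}^{(1)} = -10.05799 + (-10.05799 − (-15.27176))/3 = -8.32007
T_{2}^{(1)} = -8.60475 + (-8.60475 − (-10.05799))/3 = -8.12034
T_{2}^{(2)} = -8.12034 + (-8.12034 − (-8.32007))/15 = -8.10702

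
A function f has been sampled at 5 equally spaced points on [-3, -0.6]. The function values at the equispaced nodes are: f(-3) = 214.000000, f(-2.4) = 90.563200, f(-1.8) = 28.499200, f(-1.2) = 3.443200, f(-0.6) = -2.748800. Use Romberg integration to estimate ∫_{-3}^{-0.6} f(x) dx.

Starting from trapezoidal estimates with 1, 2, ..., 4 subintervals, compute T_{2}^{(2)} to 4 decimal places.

T_{0}^{(0)} (trapezoid, 1 panel, h=2.4000): 253.501440
T_{1}^{(0)} (trapezoid, 2 panels, h=1.2000): 160.949760
T_{2}^{(0)} (trapezoid, 4 panels, h=0.6000): 136.878720
T_{1}^{(1)} = 160.949760 + (160.949760 − 253.501440)/3 = 130.099200
T_{2}^{(1)} = 136.878720 + (136.878720 − 160.949760)/3 = 128.855040
T_{2}^{(2)} = 128.855040 + (128.855040 − 130.099200)/15 = 128.772096

128.7721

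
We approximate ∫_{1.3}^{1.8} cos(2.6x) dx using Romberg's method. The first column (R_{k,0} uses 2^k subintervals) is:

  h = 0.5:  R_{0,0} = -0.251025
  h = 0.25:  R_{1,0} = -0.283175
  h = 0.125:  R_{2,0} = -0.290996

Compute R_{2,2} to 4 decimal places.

-0.2936

Richardson extrapolation on the trapezoidal column (denominator 4−1=3):
R_{1,1} = (4·(-0.283175) − (-0.251025)) / 3 = -0.293892
R_{2,1} = (4·(-0.290996) − (-0.283175)) / 3 = -0.293603
R_{2,2} = -0.293603 + (-0.293603 − (-0.293892))/15 = -0.293584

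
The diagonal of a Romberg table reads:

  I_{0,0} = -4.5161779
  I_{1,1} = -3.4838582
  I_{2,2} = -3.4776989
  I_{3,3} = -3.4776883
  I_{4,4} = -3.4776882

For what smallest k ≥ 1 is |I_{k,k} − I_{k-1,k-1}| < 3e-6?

k = 4

|I_{1,1} − I_{0,0}| = 1.0323197 ≥ 3e-6
|I_{2,2} − I_{1,1}| = 0.0061593 ≥ 3e-6
|I_{3,3} − I_{2,2}| = 0.0000106 ≥ 3e-6
|I_{4,4} − I_{3,3}| = 0.0000001 < 3e-6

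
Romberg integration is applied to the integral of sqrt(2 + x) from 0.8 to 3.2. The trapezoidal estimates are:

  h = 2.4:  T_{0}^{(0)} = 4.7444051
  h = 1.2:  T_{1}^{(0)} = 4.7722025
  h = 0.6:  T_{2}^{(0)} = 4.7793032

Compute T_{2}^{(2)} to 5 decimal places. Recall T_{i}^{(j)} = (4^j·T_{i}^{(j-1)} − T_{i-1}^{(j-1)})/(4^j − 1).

4.78168

T_{1}^{(1)} = 4.7722025 + (4.7722025 − 4.7444051)/3 = 4.7814683
T_{2}^{(1)} = (4·4.7793032 − 4.7722025) / 3 = 4.7816701
T_{2}^{(2)} = (16·4.7816701 − 4.7814683) / 15 = 4.7816836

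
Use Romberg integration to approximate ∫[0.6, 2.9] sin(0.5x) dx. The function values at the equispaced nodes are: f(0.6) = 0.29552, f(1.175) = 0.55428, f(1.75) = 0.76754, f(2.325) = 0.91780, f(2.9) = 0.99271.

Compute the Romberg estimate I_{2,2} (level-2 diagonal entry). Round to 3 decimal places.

1.670

I_{0,0} (trapezoid, 1 panel, h=2.3000): 1.48146
I_{1,0} (trapezoid, 2 panels, h=1.1500): 1.62340
I_{2,0} (trapezoid, 4 panels, h=0.5750): 1.65815
I_{1,1} = 1.62340 + (1.62340 − 1.48146)/3 = 1.67071
I_{2,1} = 1.65815 + (1.65815 − 1.62340)/3 = 1.66973
I_{2,2} = 1.66973 + (1.66973 − 1.67071)/15 = 1.66966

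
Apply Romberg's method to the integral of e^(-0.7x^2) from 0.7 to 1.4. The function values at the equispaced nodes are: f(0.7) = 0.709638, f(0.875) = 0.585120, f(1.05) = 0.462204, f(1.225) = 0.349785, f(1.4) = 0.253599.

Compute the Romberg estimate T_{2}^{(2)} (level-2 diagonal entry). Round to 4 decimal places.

T_{0}^{(0)} (trapezoid, 1 panel, h=0.7000): 0.337133
T_{1}^{(0)} (trapezoid, 2 panels, h=0.3500): 0.330338
T_{2}^{(0)} (trapezoid, 4 panels, h=0.1750): 0.328777
T_{1}^{(1)} = 0.330338 + (0.330338 − 0.337133)/3 = 0.328073
T_{2}^{(1)} = 0.328777 + (0.328777 − 0.330338)/3 = 0.328257
T_{2}^{(2)} = 0.328257 + (0.328257 − 0.328073)/15 = 0.328269

0.3283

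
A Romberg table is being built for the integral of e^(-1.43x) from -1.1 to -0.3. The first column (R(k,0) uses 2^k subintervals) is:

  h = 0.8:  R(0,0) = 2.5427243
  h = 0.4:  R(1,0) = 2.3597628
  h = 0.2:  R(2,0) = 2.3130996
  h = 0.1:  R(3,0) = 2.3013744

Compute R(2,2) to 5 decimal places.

2.29746

Richardson extrapolation on the trapezoidal column (denominator 4−1=3):
R(1,1) = 2.3597628 + (2.3597628 − 2.5427243)/3 = 2.2987756
R(2,1) = (4·2.3130996 − 2.3597628) / 3 = 2.2975452
R(2,2) = (16·2.2975452 − 2.2987756) / 15 = 2.2974632
(Column j=1 coincides with Simpson's rule on the same nodes.)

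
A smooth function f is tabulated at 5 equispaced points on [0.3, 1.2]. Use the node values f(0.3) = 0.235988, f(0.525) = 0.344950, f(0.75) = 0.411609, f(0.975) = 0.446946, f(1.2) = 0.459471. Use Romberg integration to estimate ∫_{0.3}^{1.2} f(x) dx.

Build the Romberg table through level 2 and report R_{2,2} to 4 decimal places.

0.3515

R_{0,0} (trapezoid, 1 panel, h=0.9000): 0.312957
R_{1,0} (trapezoid, 2 panels, h=0.4500): 0.341702
R_{2,0} (trapezoid, 4 panels, h=0.2250): 0.349028
R_{1,1} = 0.341702 + (0.341702 − 0.312957)/3 = 0.351284
R_{2,1} = 0.349028 + (0.349028 − 0.341702)/3 = 0.351470
R_{2,2} = 0.351470 + (0.351470 − 0.351284)/15 = 0.351482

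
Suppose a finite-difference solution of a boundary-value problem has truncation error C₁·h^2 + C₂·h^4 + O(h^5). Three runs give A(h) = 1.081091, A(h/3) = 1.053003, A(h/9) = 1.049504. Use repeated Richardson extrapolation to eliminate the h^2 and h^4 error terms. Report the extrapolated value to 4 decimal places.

First eliminate the h^2 term (factor 3^2 = 9):
  B₁ = (9·1.053003 − 1.081091)/8 = 1.049492
  B₂ = (9·1.049504 − 1.053003)/8 = 1.049067
Then eliminate the h^4 term (factor 3^4 = 81):
  (81·1.049067 − 1.049492)/80 = 1.049062

1.0491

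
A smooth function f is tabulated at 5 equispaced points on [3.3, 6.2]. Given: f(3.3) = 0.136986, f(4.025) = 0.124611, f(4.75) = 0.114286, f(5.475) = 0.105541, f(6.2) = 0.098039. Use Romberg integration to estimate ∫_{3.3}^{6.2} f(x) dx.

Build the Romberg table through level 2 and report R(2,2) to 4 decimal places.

R(0,0) (trapezoid, 1 panel, h=2.9000): 0.340786
R(1,0) (trapezoid, 2 panels, h=1.4500): 0.336108
R(2,0) (trapezoid, 4 panels, h=0.7250): 0.334914
R(1,1) = 0.336108 + (0.336108 − 0.340786)/3 = 0.334549
R(2,1) = 0.334914 + (0.334914 − 0.336108)/3 = 0.334516
R(2,2) = 0.334516 + (0.334516 − 0.334549)/15 = 0.334514

0.3345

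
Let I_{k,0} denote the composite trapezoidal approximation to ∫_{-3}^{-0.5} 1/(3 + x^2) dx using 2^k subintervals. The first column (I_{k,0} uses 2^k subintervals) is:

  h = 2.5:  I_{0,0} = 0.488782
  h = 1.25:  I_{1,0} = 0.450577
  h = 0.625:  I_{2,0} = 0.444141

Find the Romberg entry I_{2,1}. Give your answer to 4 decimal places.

I_{2,1} = (4·0.444141 − 0.450577) / 3 = 0.441996
(Column j=1 coincides with Simpson's rule on the same nodes.)

0.4420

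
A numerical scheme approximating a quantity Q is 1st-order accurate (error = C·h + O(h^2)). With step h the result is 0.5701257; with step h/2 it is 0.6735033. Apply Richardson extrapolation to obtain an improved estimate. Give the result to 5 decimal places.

0.77688

The leading error scales as h; refining by a factor of 2 reduces it by 2^1 = 2.
Extrapolated value = (2·A(h/2) − A(h)) / (2 − 1)
= (2·0.6735033 − 0.5701257) / 1
= 0.7768809 / 1 = 0.7768809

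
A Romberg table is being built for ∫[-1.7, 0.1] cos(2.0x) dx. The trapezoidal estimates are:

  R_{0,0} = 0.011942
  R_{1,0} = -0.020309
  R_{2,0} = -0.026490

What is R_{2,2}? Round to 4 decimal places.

-0.0284

R_{1,1} = -0.020309 + (-0.020309 − 0.011942)/3 = -0.031059
R_{2,1} = -0.026490 + (-0.026490 − (-0.020309))/3 = -0.028550
R_{2,2} = -0.028550 + (-0.028550 − (-0.031059))/15 = -0.028383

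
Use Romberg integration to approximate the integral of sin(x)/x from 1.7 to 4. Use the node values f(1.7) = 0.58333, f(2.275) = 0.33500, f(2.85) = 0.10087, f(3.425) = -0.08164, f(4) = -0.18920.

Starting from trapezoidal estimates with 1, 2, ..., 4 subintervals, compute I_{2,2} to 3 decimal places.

I_{0,0} (trapezoid, 1 panel, h=2.3000): 0.45325
I_{1,0} (trapezoid, 2 panels, h=1.1500): 0.34263
I_{2,0} (trapezoid, 4 panels, h=0.5750): 0.31699
I_{1,1} = 0.34263 + (0.34263 − 0.45325)/3 = 0.30576
I_{2,1} = 0.31699 + (0.31699 − 0.34263)/3 = 0.30844
I_{2,2} = 0.30844 + (0.30844 − 0.30576)/15 = 0.30862

0.309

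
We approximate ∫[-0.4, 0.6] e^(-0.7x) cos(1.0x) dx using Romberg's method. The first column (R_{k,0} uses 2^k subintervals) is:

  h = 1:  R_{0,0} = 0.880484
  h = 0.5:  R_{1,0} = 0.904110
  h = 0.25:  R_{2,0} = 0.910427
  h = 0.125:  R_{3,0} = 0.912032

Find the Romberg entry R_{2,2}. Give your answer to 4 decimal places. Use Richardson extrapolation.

0.9126

R_{1,1} = 0.904110 + (0.904110 − 0.880484)/3 = 0.911985
R_{2,1} = (4·0.910427 − 0.904110) / 3 = 0.912533
R_{2,2} = 0.912533 + (0.912533 − 0.911985)/15 = 0.912570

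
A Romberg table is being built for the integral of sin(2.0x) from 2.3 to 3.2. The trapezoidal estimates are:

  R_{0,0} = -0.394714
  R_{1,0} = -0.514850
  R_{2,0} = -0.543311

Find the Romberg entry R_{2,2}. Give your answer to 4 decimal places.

Richardson extrapolation on the trapezoidal column (denominator 4−1=3):
R_{1,1} = -0.514850 + (-0.514850 − (-0.394714))/3 = -0.554895
R_{2,1} = (4·(-0.543311) − (-0.514850)) / 3 = -0.552798
R_{2,2} = (16·(-0.552798) − (-0.554895)) / 15 = -0.552658

-0.5527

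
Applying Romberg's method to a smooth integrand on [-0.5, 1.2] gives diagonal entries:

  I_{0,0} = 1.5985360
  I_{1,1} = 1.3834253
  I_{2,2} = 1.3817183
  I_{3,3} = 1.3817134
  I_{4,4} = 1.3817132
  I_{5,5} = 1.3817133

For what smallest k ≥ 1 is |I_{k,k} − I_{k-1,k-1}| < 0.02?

|I_{1,1} − I_{0,0}| = 0.2151107 ≥ 0.02
|I_{2,2} − I_{1,1}| = 0.0017070 < 0.02

k = 2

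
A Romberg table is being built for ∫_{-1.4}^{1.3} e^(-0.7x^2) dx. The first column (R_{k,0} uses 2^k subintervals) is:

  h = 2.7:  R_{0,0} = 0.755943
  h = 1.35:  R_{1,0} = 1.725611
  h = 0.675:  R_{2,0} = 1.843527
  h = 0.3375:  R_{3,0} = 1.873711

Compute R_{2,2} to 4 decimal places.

Richardson extrapolation on the trapezoidal column (denominator 4−1=3):
R_{1,1} = 1.725611 + (1.725611 − 0.755943)/3 = 2.048834
R_{2,1} = (4·1.843527 − 1.725611) / 3 = 1.882832
R_{2,2} = (16·1.882832 − 2.048834) / 15 = 1.871765

1.8718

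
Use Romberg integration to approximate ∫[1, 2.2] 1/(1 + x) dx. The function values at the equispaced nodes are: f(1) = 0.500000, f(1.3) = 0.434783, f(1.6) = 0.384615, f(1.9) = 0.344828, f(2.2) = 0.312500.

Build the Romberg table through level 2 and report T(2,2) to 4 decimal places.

T(0,0) (trapezoid, 1 panel, h=1.2000): 0.487500
T(1,0) (trapezoid, 2 panels, h=0.6000): 0.474519
T(2,0) (trapezoid, 4 panels, h=0.3000): 0.471143
T(1,1) = 0.474519 + (0.474519 − 0.487500)/3 = 0.470192
T(2,1) = 0.471143 + (0.471143 − 0.474519)/3 = 0.470018
T(2,2) = 0.470018 + (0.470018 − 0.470192)/15 = 0.470006

0.4700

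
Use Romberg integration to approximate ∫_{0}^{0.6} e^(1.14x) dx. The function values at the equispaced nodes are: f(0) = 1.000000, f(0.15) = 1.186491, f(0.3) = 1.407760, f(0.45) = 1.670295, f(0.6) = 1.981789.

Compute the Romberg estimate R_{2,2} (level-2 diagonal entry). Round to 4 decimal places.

0.8612

R_{0,0} (trapezoid, 1 panel, h=0.6000): 0.894537
R_{1,0} (trapezoid, 2 panels, h=0.3000): 0.869596
R_{2,0} (trapezoid, 4 panels, h=0.1500): 0.863316
R_{1,1} = 0.869596 + (0.869596 − 0.894537)/3 = 0.861282
R_{2,1} = 0.863316 + (0.863316 − 0.869596)/3 = 0.861223
R_{2,2} = 0.861223 + (0.861223 − 0.861282)/15 = 0.861219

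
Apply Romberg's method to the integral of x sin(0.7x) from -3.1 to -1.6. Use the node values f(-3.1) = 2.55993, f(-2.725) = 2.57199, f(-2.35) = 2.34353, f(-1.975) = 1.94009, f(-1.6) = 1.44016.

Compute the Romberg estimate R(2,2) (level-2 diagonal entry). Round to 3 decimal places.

3.342

R(0,0) (trapezoid, 1 panel, h=1.5000): 3.00007
R(1,0) (trapezoid, 2 panels, h=0.7500): 3.25768
R(2,0) (trapezoid, 4 panels, h=0.3750): 3.32087
R(1,1) = 3.25768 + (3.25768 − 3.00007)/3 = 3.34355
R(2,1) = 3.32087 + (3.32087 − 3.25768)/3 = 3.34193
R(2,2) = 3.34193 + (3.34193 − 3.34355)/15 = 3.34182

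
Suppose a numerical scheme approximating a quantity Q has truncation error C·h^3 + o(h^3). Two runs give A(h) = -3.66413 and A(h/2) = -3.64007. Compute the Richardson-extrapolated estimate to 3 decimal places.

-3.637

The leading error scales as h^3; refining by a factor of 2 reduces it by 2^3 = 8.
Extrapolated value = (8·A(h/2) − A(h)) / (8 − 1)
= (8·(-3.64007) − (-3.66413)) / 7
= -25.45643 / 7 = -3.63663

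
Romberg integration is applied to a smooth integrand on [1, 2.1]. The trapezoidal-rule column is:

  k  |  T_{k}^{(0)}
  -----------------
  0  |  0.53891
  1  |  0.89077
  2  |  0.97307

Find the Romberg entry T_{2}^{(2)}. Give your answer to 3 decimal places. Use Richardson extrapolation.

1.000

Richardson extrapolation on the trapezoidal column (denominator 4−1=3):
T_{1}^{(1)} = 0.89077 + (0.89077 − 0.53891)/3 = 1.00806
T_{2}^{(1)} = 0.97307 + (0.97307 − 0.89077)/3 = 1.00050
T_{2}^{(2)} = (16·1.00050 − 1.00806) / 15 = 1.00000
(Column j=1 coincides with Simpson's rule on the same nodes.)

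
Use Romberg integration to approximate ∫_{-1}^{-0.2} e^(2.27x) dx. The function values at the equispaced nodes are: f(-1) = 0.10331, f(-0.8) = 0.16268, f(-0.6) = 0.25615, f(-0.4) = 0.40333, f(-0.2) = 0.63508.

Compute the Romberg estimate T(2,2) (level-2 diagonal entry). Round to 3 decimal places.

0.234

T(0,0) (trapezoid, 1 panel, h=0.8000): 0.29536
T(1,0) (trapezoid, 2 panels, h=0.4000): 0.25014
T(2,0) (trapezoid, 4 panels, h=0.2000): 0.23827
T(1,1) = 0.25014 + (0.25014 − 0.29536)/3 = 0.23507
T(2,1) = 0.23827 + (0.23827 − 0.25014)/3 = 0.23431
T(2,2) = 0.23431 + (0.23431 − 0.23507)/15 = 0.23426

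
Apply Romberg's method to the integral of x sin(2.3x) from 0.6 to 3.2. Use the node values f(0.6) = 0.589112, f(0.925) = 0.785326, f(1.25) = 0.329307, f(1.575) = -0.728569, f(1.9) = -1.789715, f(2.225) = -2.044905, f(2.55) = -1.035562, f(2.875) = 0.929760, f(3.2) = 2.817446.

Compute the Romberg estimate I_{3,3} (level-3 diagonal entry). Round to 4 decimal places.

I_{0,0} (trapezoid, 1 panel, h=2.6000): 4.428525
I_{1,0} (trapezoid, 2 panels, h=1.3000): -0.112367
I_{2,0} (trapezoid, 4 panels, h=0.6500): -0.515249
I_{3,0} (trapezoid, 8 panels, h=0.3250): -0.601601
I_{1,1} = -0.112367 + (-0.112367 − 4.428525)/3 = -1.625998
I_{2,1} = -0.515249 + (-0.515249 − (-0.112367))/3 = -0.649543
I_{3,1} = -0.601601 + (-0.601601 − (-0.515249))/3 = -0.630385
I_{2,2} = -0.649543 + (-0.649543 − (-1.625998))/15 = -0.584446
I_{3,2} = -0.630385 + (-0.630385 − (-0.649543))/15 = -0.629108
I_{3,3} = -0.629108 + (-0.629108 − (-0.584446))/63 = -0.629817

-0.6298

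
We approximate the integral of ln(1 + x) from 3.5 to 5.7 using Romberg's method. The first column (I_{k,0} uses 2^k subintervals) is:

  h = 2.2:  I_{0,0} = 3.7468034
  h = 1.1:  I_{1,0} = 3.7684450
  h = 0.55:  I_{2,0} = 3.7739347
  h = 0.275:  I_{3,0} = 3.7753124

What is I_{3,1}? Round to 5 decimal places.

3.77577

Richardson extrapolation on the trapezoidal column (denominator 4−1=3):
I_{3,1} = (4·3.7753124 − 3.7739347) / 3 = 3.7757716
(Column j=1 coincides with Simpson's rule on the same nodes.)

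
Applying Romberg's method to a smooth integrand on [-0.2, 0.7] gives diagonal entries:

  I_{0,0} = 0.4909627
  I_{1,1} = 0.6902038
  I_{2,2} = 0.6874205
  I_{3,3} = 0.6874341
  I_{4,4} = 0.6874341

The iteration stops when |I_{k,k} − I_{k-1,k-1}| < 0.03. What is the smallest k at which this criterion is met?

k = 2

|I_{1,1} − I_{0,0}| = 0.1992411 ≥ 0.03
|I_{2,2} − I_{1,1}| = 0.0027833 < 0.03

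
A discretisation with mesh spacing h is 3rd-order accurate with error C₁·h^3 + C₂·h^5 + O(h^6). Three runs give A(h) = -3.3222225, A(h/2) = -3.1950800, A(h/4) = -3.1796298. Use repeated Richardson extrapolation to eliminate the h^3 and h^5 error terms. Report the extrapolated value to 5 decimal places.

First eliminate the h^3 term (factor 2^3 = 8):
  B₁ = (8·(-3.1950800) − (-3.3222225))/7 = -3.1769168
  B₂ = (8·(-3.1796298) − (-3.1950800))/7 = -3.1774226
Then eliminate the h^5 term (factor 2^5 = 32):
  (32·(-3.1774226) − (-3.1769168))/31 = -3.1774389

-3.17744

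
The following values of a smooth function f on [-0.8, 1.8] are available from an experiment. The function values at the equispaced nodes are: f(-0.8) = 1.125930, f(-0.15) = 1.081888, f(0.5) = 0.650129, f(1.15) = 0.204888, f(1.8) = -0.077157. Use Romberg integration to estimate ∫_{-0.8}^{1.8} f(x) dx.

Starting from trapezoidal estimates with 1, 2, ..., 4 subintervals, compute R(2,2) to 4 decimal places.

1.6270

R(0,0) (trapezoid, 1 panel, h=2.6000): 1.363405
R(1,0) (trapezoid, 2 panels, h=1.3000): 1.526870
R(2,0) (trapezoid, 4 panels, h=0.6500): 1.599839
R(1,1) = 1.526870 + (1.526870 − 1.363405)/3 = 1.581358
R(2,1) = 1.599839 + (1.599839 − 1.526870)/3 = 1.624162
R(2,2) = 1.624162 + (1.624162 − 1.581358)/15 = 1.627016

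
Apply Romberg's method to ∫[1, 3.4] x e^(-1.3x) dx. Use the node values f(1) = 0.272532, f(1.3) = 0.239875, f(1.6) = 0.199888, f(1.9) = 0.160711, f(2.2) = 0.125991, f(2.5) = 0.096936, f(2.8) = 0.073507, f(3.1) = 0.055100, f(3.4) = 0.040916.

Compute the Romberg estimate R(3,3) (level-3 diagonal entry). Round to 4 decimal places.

0.3323

R(0,0) (trapezoid, 1 panel, h=2.4000): 0.376138
R(1,0) (trapezoid, 2 panels, h=1.2000): 0.339258
R(2,0) (trapezoid, 4 panels, h=0.6000): 0.333666
R(3,0) (trapezoid, 8 panels, h=0.3000): 0.332620
R(1,1) = 0.339258 + (0.339258 − 0.376138)/3 = 0.326965
R(2,1) = 0.333666 + (0.333666 − 0.339258)/3 = 0.331802
R(3,1) = 0.332620 + (0.332620 − 0.333666)/3 = 0.332271
R(2,2) = 0.331802 + (0.331802 − 0.326965)/15 = 0.332124
R(3,2) = 0.332271 + (0.332271 − 0.331802)/15 = 0.332302
R(3,3) = 0.332302 + (0.332302 − 0.332124)/63 = 0.332305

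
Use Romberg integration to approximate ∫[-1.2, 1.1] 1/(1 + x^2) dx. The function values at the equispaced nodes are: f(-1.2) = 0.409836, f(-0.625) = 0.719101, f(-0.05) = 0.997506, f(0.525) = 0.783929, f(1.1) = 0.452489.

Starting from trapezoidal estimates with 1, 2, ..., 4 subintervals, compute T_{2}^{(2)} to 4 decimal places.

1.6893

T_{0}^{(0)} (trapezoid, 1 panel, h=2.3000): 0.991674
T_{1}^{(0)} (trapezoid, 2 panels, h=1.1500): 1.642969
T_{2}^{(0)} (trapezoid, 4 panels, h=0.5750): 1.685727
T_{1}^{(1)} = 1.642969 + (1.642969 − 0.991674)/3 = 1.860067
T_{2}^{(1)} = 1.685727 + (1.685727 − 1.642969)/3 = 1.699980
T_{2}^{(2)} = 1.699980 + (1.699980 − 1.860067)/15 = 1.689308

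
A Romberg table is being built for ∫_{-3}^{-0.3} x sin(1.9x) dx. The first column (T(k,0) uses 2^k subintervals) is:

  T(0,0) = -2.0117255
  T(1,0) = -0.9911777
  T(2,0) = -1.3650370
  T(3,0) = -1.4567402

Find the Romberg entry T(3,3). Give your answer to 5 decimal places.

T(1,1) = (4·(-0.9911777) − (-2.0117255)) / 3 = -0.6509951
T(2,1) = (4·(-1.3650370) − (-0.9911777)) / 3 = -1.4896568
T(3,1) = (4·(-1.4567402) − (-1.3650370)) / 3 = -1.4873079
T(2,2) = (16·(-1.4896568) − (-0.6509951)) / 15 = -1.5455676
T(3,2) = (16·(-1.4873079) − (-1.4896568)) / 15 = -1.4871513
T(3,3) = (64·(-1.4871513) − (-1.5455676)) / 63 = -1.4862241
(Column j=1 coincides with Simpson's rule on the same nodes.)

-1.48622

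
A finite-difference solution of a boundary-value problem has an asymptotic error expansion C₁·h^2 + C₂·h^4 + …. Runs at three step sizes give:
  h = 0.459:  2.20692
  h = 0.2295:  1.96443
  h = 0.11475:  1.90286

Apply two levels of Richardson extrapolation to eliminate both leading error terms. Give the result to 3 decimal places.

1.882

First eliminate the h^2 term (factor 2^2 = 4):
  B₁ = (4·1.96443 − 2.20692)/3 = 1.88360
  B₂ = (4·1.90286 − 1.96443)/3 = 1.88234
Then eliminate the h^4 term (factor 2^4 = 16):
  (16·1.88234 − 1.88360)/15 = 1.88226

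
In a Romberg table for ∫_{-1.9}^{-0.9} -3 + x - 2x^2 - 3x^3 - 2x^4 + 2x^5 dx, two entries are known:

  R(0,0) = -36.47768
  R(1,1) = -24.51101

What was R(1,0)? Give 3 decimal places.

From R(1,1) = (4·R(1,0) − R(0,0))/3, solve for R(1,0):
4·R(1,0) = 3·(-24.51101) + (-36.47768) = -110.01071
R(1,0) = -27.50268

-27.503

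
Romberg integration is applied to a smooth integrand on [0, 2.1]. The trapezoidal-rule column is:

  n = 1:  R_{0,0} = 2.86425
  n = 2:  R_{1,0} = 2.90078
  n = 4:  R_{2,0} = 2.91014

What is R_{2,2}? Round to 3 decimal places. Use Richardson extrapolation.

2.913

Richardson extrapolation on the trapezoidal column (denominator 4−1=3):
R_{1,1} = 2.90078 + (2.90078 − 2.86425)/3 = 2.91296
R_{2,1} = 2.91014 + (2.91014 − 2.90078)/3 = 2.91326
R_{2,2} = 2.91326 + (2.91326 − 2.91296)/15 = 2.91328
(Column j=1 coincides with Simpson's rule on the same nodes.)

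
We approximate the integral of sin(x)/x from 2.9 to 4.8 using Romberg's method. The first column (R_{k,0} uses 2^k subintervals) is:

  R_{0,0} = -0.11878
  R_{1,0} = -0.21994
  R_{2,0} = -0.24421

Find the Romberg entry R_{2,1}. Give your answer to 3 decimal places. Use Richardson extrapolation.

Richardson extrapolation on the trapezoidal column (denominator 4−1=3):
R_{2,1} = (4·(-0.24421) − (-0.21994)) / 3 = -0.25230

-0.252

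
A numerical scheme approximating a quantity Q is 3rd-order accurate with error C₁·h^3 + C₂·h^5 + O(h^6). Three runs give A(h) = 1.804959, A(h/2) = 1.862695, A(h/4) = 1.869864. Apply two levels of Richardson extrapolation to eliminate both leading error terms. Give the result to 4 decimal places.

First eliminate the h^3 term (factor 2^3 = 8):
  B₁ = (8·1.862695 − 1.804959)/7 = 1.870943
  B₂ = (8·1.869864 − 1.862695)/7 = 1.870888
Then eliminate the h^5 term (factor 2^5 = 32):
  (32·1.870888 − 1.870943)/31 = 1.870886

1.8709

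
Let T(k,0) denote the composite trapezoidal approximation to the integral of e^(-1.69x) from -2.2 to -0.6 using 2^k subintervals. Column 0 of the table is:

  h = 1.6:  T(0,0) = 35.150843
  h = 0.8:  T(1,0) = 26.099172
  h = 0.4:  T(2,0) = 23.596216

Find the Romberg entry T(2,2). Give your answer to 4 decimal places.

T(1,1) = (4·26.099172 − 35.150843) / 3 = 23.081948
T(2,1) = 23.596216 + (23.596216 − 26.099172)/3 = 22.761897
T(2,2) = 22.761897 + (22.761897 − 23.081948)/15 = 22.740560

22.7406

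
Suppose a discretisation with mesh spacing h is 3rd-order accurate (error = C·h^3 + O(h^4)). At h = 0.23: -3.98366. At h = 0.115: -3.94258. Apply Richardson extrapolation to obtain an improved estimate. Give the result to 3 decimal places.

-3.937

The leading error scales as h^3; refining by a factor of 2 reduces it by 2^3 = 8.
Extrapolated value = (8·A(h/2) − A(h)) / (8 − 1)
= (8·(-3.94258) − (-3.98366)) / 7
= -27.55698 / 7 = -3.93671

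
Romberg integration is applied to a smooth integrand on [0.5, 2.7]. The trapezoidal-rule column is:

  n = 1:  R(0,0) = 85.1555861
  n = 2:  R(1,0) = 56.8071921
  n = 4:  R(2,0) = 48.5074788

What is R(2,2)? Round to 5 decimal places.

R(1,1) = (4·56.8071921 − 85.1555861) / 3 = 47.3577274
R(2,1) = 48.5074788 + (48.5074788 − 56.8071921)/3 = 45.7409077
R(2,2) = 45.7409077 + (45.7409077 − 47.3577274)/15 = 45.6331197
(Column j=1 coincides with Simpson's rule on the same nodes.)

45.63312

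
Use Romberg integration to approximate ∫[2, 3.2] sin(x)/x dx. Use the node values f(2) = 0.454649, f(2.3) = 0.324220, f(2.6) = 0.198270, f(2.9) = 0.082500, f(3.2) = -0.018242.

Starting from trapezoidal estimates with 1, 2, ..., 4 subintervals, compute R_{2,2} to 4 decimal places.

R_{0,0} (trapezoid, 1 panel, h=1.2000): 0.261844
R_{1,0} (trapezoid, 2 panels, h=0.6000): 0.249884
R_{2,0} (trapezoid, 4 panels, h=0.3000): 0.246958
R_{1,1} = 0.249884 + (0.249884 − 0.261844)/3 = 0.245897
R_{2,1} = 0.246958 + (0.246958 − 0.249884)/3 = 0.245983
R_{2,2} = 0.245983 + (0.245983 − 0.245897)/15 = 0.245989

0.2460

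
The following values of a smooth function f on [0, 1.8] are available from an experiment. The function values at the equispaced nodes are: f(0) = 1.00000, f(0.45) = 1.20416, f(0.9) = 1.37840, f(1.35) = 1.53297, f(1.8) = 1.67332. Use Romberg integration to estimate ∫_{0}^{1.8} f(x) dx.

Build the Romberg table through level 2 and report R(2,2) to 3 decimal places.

2.457

R(0,0) (trapezoid, 1 panel, h=1.8000): 2.40599
R(1,0) (trapezoid, 2 panels, h=0.9000): 2.44355
R(2,0) (trapezoid, 4 panels, h=0.4500): 2.45349
R(1,1) = 2.44355 + (2.44355 − 2.40599)/3 = 2.45607
R(2,1) = 2.45349 + (2.45349 − 2.44355)/3 = 2.45680
R(2,2) = 2.45680 + (2.45680 − 2.45607)/15 = 2.45685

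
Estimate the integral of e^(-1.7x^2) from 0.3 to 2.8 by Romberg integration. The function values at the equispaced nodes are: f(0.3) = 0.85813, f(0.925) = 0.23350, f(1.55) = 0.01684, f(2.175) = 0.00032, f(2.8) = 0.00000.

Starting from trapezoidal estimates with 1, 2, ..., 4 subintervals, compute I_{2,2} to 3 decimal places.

0.380

I_{0,0} (trapezoid, 1 panel, h=2.5000): 1.07266
I_{1,0} (trapezoid, 2 panels, h=1.2500): 0.55738
I_{2,0} (trapezoid, 4 panels, h=0.6250): 0.42483
I_{1,1} = 0.55738 + (0.55738 − 1.07266)/3 = 0.38562
I_{2,1} = 0.42483 + (0.42483 − 0.55738)/3 = 0.38065
I_{2,2} = 0.38065 + (0.38065 − 0.38562)/15 = 0.38032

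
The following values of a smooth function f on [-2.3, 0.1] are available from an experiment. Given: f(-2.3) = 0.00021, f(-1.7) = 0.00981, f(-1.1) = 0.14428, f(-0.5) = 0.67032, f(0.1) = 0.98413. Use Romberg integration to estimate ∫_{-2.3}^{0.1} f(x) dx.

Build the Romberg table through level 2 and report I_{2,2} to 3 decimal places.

I_{0,0} (trapezoid, 1 panel, h=2.4000): 1.18121
I_{1,0} (trapezoid, 2 panels, h=1.2000): 0.76374
I_{2,0} (trapezoid, 4 panels, h=0.6000): 0.78995
I_{1,1} = 0.76374 + (0.76374 − 1.18121)/3 = 0.62458
I_{2,1} = 0.78995 + (0.78995 − 0.76374)/3 = 0.79869
I_{2,2} = 0.79869 + (0.79869 − 0.62458)/15 = 0.81030

0.810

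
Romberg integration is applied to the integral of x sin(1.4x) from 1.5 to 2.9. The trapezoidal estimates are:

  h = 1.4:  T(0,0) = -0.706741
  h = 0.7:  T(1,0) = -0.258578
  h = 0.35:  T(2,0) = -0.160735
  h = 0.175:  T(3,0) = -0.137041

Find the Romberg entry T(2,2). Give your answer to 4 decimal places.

Richardson extrapolation on the trapezoidal column (denominator 4−1=3):
T(1,1) = (4·(-0.258578) − (-0.706741)) / 3 = -0.109190
T(2,1) = -0.160735 + (-0.160735 − (-0.258578))/3 = -0.128121
T(2,2) = -0.128121 + (-0.128121 − (-0.109190))/15 = -0.129383

-0.1294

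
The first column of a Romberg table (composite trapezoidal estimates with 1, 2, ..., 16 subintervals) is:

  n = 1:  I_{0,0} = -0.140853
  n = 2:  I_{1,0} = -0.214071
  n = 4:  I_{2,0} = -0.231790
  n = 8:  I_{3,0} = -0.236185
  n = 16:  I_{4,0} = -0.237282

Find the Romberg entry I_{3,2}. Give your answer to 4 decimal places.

-0.2376

Richardson extrapolation on the trapezoidal column (denominator 4−1=3):
I_{2,1} = -0.231790 + (-0.231790 − (-0.214071))/3 = -0.237696
I_{3,1} = (4·(-0.236185) − (-0.231790)) / 3 = -0.237650
I_{3,2} = -0.237650 + (-0.237650 − (-0.237696))/15 = -0.237647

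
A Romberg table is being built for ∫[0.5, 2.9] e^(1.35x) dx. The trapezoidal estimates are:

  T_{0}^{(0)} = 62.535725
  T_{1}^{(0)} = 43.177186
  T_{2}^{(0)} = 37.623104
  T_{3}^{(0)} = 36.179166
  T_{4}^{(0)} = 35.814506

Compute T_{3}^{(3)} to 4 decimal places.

35.6927

Richardson extrapolation on the trapezoidal column (denominator 4−1=3):
T_{1}^{(1)} = 43.177186 + (43.177186 − 62.535725)/3 = 36.724340
T_{2}^{(1)} = (4·37.623104 − 43.177186) / 3 = 35.771743
T_{3}^{(1)} = (4·36.179166 − 37.623104) / 3 = 35.697853
T_{2}^{(2)} = (16·35.771743 − 36.724340) / 15 = 35.708237
T_{3}^{(2)} = 35.697853 + (35.697853 − 35.771743)/15 = 35.692927
T_{3}^{(3)} = 35.692927 + (35.692927 − 35.708237)/63 = 35.692684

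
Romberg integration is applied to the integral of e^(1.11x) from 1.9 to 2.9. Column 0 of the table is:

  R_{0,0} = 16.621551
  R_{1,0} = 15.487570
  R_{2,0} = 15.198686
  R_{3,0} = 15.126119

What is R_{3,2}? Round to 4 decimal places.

15.1019

Richardson extrapolation on the trapezoidal column (denominator 4−1=3):
R_{2,1} = (4·15.198686 − 15.487570) / 3 = 15.102391
R_{3,1} = 15.126119 + (15.126119 − 15.198686)/3 = 15.101930
R_{3,2} = (16·15.101930 − 15.102391) / 15 = 15.101899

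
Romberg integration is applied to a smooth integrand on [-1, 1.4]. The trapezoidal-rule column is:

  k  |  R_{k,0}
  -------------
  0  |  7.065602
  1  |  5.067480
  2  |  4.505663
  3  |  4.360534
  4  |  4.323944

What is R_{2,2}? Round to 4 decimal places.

Richardson extrapolation on the trapezoidal column (denominator 4−1=3):
R_{1,1} = 5.067480 + (5.067480 − 7.065602)/3 = 4.401439
R_{2,1} = 4.505663 + (4.505663 − 5.067480)/3 = 4.318391
R_{2,2} = (16·4.318391 − 4.401439) / 15 = 4.312854
(Column j=1 coincides with Simpson's rule on the same nodes.)

4.3129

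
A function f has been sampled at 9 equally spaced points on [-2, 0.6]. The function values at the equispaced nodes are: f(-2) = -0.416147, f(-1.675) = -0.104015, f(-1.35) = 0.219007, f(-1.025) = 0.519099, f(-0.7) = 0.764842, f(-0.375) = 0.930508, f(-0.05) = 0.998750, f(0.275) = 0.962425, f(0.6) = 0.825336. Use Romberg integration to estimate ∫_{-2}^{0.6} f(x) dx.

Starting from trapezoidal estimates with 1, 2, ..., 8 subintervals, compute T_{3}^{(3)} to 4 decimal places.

T_{0}^{(0)} (trapezoid, 1 panel, h=2.6000): 0.531946
T_{1}^{(0)} (trapezoid, 2 panels, h=1.3000): 1.260267
T_{2}^{(0)} (trapezoid, 4 panels, h=0.6500): 1.421676
T_{3}^{(0)} (trapezoid, 8 panels, h=0.3250): 1.460943
T_{1}^{(1)} = 1.260267 + (1.260267 − 0.531946)/3 = 1.503041
T_{2}^{(1)} = 1.421676 + (1.421676 − 1.260267)/3 = 1.475479
T_{3}^{(1)} = 1.460943 + (1.460943 − 1.421676)/3 = 1.474032
T_{2}^{(2)} = 1.475479 + (1.475479 − 1.503041)/15 = 1.473642
T_{3}^{(2)} = 1.474032 + (1.474032 − 1.475479)/15 = 1.473936
T_{3}^{(3)} = 1.473936 + (1.473936 − 1.473642)/63 = 1.473941

1.4739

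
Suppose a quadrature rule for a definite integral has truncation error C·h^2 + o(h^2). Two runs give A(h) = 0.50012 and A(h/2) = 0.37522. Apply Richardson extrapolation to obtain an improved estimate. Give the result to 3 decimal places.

0.334

The leading error scales as h^2; refining by a factor of 2 reduces it by 2^2 = 4.
Extrapolated value = (4·A(h/2) − A(h)) / (4 − 1)
= (4·0.37522 − 0.50012) / 3
= 1.00076 / 3 = 0.33359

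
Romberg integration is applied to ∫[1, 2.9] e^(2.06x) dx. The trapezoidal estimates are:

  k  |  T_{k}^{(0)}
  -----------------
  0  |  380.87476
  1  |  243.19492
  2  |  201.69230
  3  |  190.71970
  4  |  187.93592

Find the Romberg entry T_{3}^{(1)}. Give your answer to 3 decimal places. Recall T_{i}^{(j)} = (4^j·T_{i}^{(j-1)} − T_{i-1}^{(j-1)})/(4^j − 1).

Richardson extrapolation on the trapezoidal column (denominator 4−1=3):
T_{3}^{(1)} = (4·190.71970 − 201.69230) / 3 = 187.06217

187.062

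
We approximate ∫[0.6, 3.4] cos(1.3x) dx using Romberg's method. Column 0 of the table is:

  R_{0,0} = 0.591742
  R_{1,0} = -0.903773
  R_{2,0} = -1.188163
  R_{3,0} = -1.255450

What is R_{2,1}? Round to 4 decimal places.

-1.2830

Richardson extrapolation on the trapezoidal column (denominator 4−1=3):
R_{2,1} = -1.188163 + (-1.188163 − (-0.903773))/3 = -1.282960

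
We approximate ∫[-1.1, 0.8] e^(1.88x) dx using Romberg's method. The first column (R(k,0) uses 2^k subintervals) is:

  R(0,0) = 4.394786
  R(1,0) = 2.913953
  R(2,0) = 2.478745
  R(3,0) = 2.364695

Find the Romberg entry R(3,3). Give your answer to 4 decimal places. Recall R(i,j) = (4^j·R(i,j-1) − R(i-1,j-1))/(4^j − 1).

Richardson extrapolation on the trapezoidal column (denominator 4−1=3):
R(1,1) = (4·2.913953 − 4.394786) / 3 = 2.420342
R(2,1) = (4·2.478745 − 2.913953) / 3 = 2.333676
R(3,1) = 2.364695 + (2.364695 − 2.478745)/3 = 2.326678
R(2,2) = 2.333676 + (2.333676 − 2.420342)/15 = 2.327898
R(3,2) = (16·2.326678 − 2.333676) / 15 = 2.326211
R(3,3) = 2.326211 + (2.326211 − 2.327898)/63 = 2.326184
(Column j=1 coincides with Simpson's rule on the same nodes.)

2.3262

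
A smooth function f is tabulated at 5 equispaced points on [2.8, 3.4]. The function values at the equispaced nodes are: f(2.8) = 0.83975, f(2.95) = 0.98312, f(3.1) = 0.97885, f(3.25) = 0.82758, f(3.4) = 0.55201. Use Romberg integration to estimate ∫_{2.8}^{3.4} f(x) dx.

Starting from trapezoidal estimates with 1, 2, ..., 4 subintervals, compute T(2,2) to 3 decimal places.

T(0,0) (trapezoid, 1 panel, h=0.6000): 0.41753
T(1,0) (trapezoid, 2 panels, h=0.3000): 0.50242
T(2,0) (trapezoid, 4 panels, h=0.1500): 0.52281
T(1,1) = 0.50242 + (0.50242 − 0.41753)/3 = 0.53072
T(2,1) = 0.52281 + (0.52281 − 0.50242)/3 = 0.52961
T(2,2) = 0.52961 + (0.52961 − 0.53072)/15 = 0.52954

0.530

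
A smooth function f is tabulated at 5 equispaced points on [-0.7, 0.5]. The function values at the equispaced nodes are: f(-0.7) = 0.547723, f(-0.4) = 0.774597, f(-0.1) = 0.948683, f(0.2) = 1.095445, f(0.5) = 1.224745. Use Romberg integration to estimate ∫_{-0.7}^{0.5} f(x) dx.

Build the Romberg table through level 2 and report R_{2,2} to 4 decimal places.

R_{0,0} (trapezoid, 1 panel, h=1.2000): 1.063481
R_{1,0} (trapezoid, 2 panels, h=0.6000): 1.100950
R_{2,0} (trapezoid, 4 panels, h=0.3000): 1.111488
R_{1,1} = 1.100950 + (1.100950 − 1.063481)/3 = 1.113440
R_{2,1} = 1.111488 + (1.111488 − 1.100950)/3 = 1.115001
R_{2,2} = 1.115001 + (1.115001 − 1.113440)/15 = 1.115105

1.1151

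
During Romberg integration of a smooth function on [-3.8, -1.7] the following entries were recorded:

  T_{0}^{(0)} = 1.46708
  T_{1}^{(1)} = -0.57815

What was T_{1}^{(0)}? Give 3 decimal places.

From T_{1}^{(1)} = (4·T_{1}^{(0)} − T_{0}^{(0)})/3, solve for T_{1}^{(0)}:
4·T_{1}^{(0)} = 3·(-0.57815) + 1.46708 = -0.26737
T_{1}^{(0)} = -0.06684

-0.067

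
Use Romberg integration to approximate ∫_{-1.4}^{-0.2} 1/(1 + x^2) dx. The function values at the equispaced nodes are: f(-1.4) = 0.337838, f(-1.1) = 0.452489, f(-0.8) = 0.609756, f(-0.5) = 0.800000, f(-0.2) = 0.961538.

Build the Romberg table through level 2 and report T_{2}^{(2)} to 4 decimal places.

0.7532

T_{0}^{(0)} (trapezoid, 1 panel, h=1.2000): 0.779626
T_{1}^{(0)} (trapezoid, 2 panels, h=0.6000): 0.755666
T_{2}^{(0)} (trapezoid, 4 panels, h=0.3000): 0.753580
T_{1}^{(1)} = 0.755666 + (0.755666 − 0.779626)/3 = 0.747679
T_{2}^{(1)} = 0.753580 + (0.753580 − 0.755666)/3 = 0.752885
T_{2}^{(2)} = 0.752885 + (0.752885 − 0.747679)/15 = 0.753232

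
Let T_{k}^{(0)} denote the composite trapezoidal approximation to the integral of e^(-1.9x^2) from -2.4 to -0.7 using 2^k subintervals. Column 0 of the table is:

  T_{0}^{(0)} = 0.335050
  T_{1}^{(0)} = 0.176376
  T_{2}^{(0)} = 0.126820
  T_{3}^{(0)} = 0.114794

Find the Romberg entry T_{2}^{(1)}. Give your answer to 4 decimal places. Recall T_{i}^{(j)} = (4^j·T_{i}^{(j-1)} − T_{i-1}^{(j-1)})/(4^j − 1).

0.1103

Richardson extrapolation on the trapezoidal column (denominator 4−1=3):
T_{2}^{(1)} = (4·0.126820 − 0.176376) / 3 = 0.110301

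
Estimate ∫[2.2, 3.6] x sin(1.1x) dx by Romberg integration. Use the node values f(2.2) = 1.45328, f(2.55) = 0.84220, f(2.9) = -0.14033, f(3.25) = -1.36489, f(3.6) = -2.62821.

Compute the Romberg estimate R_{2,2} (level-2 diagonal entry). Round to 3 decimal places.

-0.414

R_{0,0} (trapezoid, 1 panel, h=1.4000): -0.82245
R_{1,0} (trapezoid, 2 panels, h=0.7000): -0.50946
R_{2,0} (trapezoid, 4 panels, h=0.3500): -0.43767
R_{1,1} = -0.50946 + (-0.50946 − (-0.82245))/3 = -0.40513
R_{2,1} = -0.43767 + (-0.43767 − (-0.50946))/3 = -0.41374
R_{2,2} = -0.41374 + (-0.41374 − (-0.40513))/15 = -0.41431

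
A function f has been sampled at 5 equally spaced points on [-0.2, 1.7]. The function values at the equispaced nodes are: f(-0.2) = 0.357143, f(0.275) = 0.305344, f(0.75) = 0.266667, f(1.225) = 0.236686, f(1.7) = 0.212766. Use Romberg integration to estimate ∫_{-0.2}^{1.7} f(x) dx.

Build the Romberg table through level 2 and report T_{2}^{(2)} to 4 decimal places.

0.5179

T_{0}^{(0)} (trapezoid, 1 panel, h=1.9000): 0.541414
T_{1}^{(0)} (trapezoid, 2 panels, h=0.9500): 0.524040
T_{2}^{(0)} (trapezoid, 4 panels, h=0.4750): 0.519484
T_{1}^{(1)} = 0.524040 + (0.524040 − 0.541414)/3 = 0.518249
T_{2}^{(1)} = 0.519484 + (0.519484 − 0.524040)/3 = 0.517965
T_{2}^{(2)} = 0.517965 + (0.517965 − 0.518249)/15 = 0.517946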